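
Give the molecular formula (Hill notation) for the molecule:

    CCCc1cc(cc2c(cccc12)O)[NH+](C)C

C15H20NO+

Heavy atoms from the SMILES: 15 C, 1 N, 1 O.
Implicit hydrogens by atom environment:
  5 × C (aromatic): 1 H each → 5
  5 × C (aromatic): no H
  3 × C: 3 H each → 9
  2 × C: 2 H each → 4
  1 × N (charge +1): 1 H
  1 × O: 1 H
  Total hydrogens = 20.
Net charge +1.
Molecular formula: C15H20NO+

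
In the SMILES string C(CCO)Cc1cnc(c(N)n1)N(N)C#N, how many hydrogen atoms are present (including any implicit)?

Hydrogens are implicit in SMILES; fill each atom to its normal valence:
  4 × C: 2 H each → 8
  3 × C (aromatic): no H
  2 × N: 2 H each → 4
  2 × N (aromatic): no H
  2 × N: no H
  1 × C (aromatic): 1 H
  1 × C: no H
  1 × O: 1 H
  Total hydrogens = 14.

14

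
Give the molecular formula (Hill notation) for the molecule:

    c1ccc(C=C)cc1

Heavy atoms from the SMILES: 8 C.
Implicit hydrogens by atom environment:
  5 × C (aromatic): 1 H each → 5
  1 × C: 2 H
  1 × C: 1 H
  1 × C (aromatic): no H
  Total hydrogens = 8.
Molecular formula: C8H8

C8H8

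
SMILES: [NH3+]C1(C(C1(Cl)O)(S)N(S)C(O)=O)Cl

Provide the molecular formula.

C4H7Cl2N2O3S2+

Heavy atoms from the SMILES: 4 C, 2 Cl, 2 N, 3 O, 2 S.
Implicit hydrogens by atom environment:
  4 × C: no H
  2 × Cl: no H
  2 × O: 1 H each → 2
  2 × S: 1 H each → 2
  1 × N (charge +1): 3 H
  1 × N: no H
  1 × O: no H
  Total hydrogens = 7.
Net charge +1.
Molecular formula: C4H7Cl2N2O3S2+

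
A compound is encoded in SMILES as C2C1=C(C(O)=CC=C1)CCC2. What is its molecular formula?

Heavy atoms from the SMILES: 10 C, 1 O.
Implicit hydrogens by atom environment:
  4 × C: 2 H each → 8
  3 × C (aromatic): 1 H each → 3
  3 × C (aromatic): no H
  1 × O: 1 H
  Total hydrogens = 12.
Molecular formula: C10H12O

C10H12O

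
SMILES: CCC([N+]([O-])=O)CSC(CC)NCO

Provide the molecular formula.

Heavy atoms from the SMILES: 8 C, 2 N, 3 O, 1 S.
Implicit hydrogens by atom environment:
  4 × C: 2 H each → 8
  2 × C: 3 H each → 6
  2 × C: 1 H each → 2
  1 × N: 1 H
  1 × N (charge +1): no H
  1 × O: 1 H
  1 × O: no H
  1 × O (charge -1): no H
  1 × S: no H
  Total hydrogens = 18.
Molecular formula: C8H18N2O3S

C8H18N2O3S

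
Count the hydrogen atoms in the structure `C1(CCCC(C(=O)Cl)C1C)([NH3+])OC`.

Hydrogens are implicit in SMILES; fill each atom to its normal valence:
  3 × C: 2 H each → 6
  2 × C: 3 H each → 6
  2 × C: 1 H each → 2
  2 × C: no H
  2 × O: no H
  1 × Cl: no H
  1 × N (charge +1): 3 H
  Total hydrogens = 17.

17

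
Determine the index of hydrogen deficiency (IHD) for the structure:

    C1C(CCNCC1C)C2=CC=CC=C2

5

Molecular formula from the SMILES: C13H19N.
DoU = (2C + 2 + N − H − X)/2 = (2·13 + 2 + 1 − 19 − 0)/2 = 10/2 = 5.
(Structurally: 2 ring(s) + 3 π bond(s) = 5.)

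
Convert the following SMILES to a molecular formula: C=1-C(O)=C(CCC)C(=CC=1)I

C9H11IO

Heavy atoms from the SMILES: 9 C, 1 I, 1 O.
Implicit hydrogens by atom environment:
  3 × C (aromatic): 1 H each → 3
  3 × C (aromatic): no H
  2 × C: 2 H each → 4
  1 × C: 3 H
  1 × I: no H
  1 × O: 1 H
  Total hydrogens = 11.
Molecular formula: C9H11IO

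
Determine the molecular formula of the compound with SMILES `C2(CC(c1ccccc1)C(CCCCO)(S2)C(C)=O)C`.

C17H24O2S

Heavy atoms from the SMILES: 17 C, 2 O, 1 S.
Implicit hydrogens by atom environment:
  5 × C: 2 H each → 10
  5 × C (aromatic): 1 H each → 5
  2 × C: 3 H each → 6
  2 × C: 1 H each → 2
  2 × C: no H
  1 × C (aromatic): no H
  1 × O: 1 H
  1 × O: no H
  1 × S: no H
  Total hydrogens = 24.
Molecular formula: C17H24O2S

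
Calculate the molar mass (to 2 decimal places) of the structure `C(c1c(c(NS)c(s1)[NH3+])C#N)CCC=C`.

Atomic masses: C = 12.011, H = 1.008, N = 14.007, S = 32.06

Molecular formula: C10H14N3S2+.
M = 10×12.011 + 14×1.008 + 3×14.007 + 2×32.06 = 240.36 g/mol.

240.36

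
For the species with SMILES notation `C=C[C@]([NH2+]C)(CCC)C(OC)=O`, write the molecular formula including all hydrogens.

Heavy atoms from the SMILES: 9 C, 1 N, 2 O.
Implicit hydrogens by atom environment:
  3 × C: 3 H each → 9
  3 × C: 2 H each → 6
  2 × C: no H
  2 × O: no H
  1 × C: 1 H
  1 × N (charge +1): 2 H
  Total hydrogens = 18.
Net charge +1.
Molecular formula: C9H18NO2+

C9H18NO2+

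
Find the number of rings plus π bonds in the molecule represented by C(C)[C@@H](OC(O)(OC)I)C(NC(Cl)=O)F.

Molecular formula from the SMILES: C7H12ClFINO4.
DoU = (2C + 2 + N − H − X)/2 = (2·7 + 2 + 1 − 12 − 3)/2 = 2/2 = 1.
(Structurally: 0 ring(s) + 1 π bond(s) = 1.)

1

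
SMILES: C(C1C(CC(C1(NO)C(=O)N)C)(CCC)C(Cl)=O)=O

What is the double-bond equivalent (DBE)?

4

Molecular formula from the SMILES: C12H19ClN2O4.
DoU = (2C + 2 + N − H − X)/2 = (2·12 + 2 + 2 − 19 − 1)/2 = 8/2 = 4.
(Structurally: 1 ring(s) + 3 π bond(s) = 4.)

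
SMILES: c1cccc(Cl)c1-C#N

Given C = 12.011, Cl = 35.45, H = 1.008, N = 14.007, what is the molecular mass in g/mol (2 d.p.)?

137.57

Molecular formula: C7H4ClN.
M = 7×12.011 + 1×35.45 + 4×1.008 + 1×14.007 = 137.57 g/mol.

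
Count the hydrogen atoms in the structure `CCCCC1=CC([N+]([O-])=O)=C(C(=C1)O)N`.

Hydrogens are implicit in SMILES; fill each atom to its normal valence:
  4 × C (aromatic): no H
  3 × C: 2 H each → 6
  2 × C (aromatic): 1 H each → 2
  1 × C: 3 H
  1 × N: 2 H
  1 × N (charge +1): no H
  1 × O: 1 H
  1 × O: no H
  1 × O (charge -1): no H
  Total hydrogens = 14.

14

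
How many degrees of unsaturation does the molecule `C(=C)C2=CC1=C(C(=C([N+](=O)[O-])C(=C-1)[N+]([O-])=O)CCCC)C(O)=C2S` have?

Molecular formula from the SMILES: C16H16N2O5S.
DoU = (2C + 2 + N − H − X)/2 = (2·16 + 2 + 2 − 16 − 0)/2 = 20/2 = 10.
(Structurally: 2 ring(s) + 8 π bond(s) = 10.)

10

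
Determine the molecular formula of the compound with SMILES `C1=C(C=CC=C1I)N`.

Heavy atoms from the SMILES: 6 C, 1 I, 1 N.
Implicit hydrogens by atom environment:
  4 × C (aromatic): 1 H each → 4
  2 × C (aromatic): no H
  1 × I: no H
  1 × N: 2 H
  Total hydrogens = 6.
Molecular formula: C6H6IN

C6H6IN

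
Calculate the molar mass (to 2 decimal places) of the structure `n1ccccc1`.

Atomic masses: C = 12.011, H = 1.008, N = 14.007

Molecular formula: C5H5N.
M = 5×12.011 + 5×1.008 + 1×14.007 = 79.10 g/mol.

79.10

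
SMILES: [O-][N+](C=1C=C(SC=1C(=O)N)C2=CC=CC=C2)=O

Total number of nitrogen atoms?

The symbol for nitrogen appears 2 times in the SMILES.

2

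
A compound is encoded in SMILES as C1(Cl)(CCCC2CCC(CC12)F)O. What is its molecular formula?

C10H16ClFO

Heavy atoms from the SMILES: 10 C, 1 Cl, 1 F, 1 O.
Implicit hydrogens by atom environment:
  6 × C: 2 H each → 12
  3 × C: 1 H each → 3
  1 × C: no H
  1 × Cl: no H
  1 × F: no H
  1 × O: 1 H
  Total hydrogens = 16.
Molecular formula: C10H16ClFO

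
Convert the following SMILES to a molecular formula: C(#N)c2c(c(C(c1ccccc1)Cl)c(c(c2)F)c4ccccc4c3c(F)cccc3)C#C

Heavy atoms from the SMILES: 28 C, 1 Cl, 2 F, 1 N.
Implicit hydrogens by atom environment:
  14 × C (aromatic): 1 H each → 14
  10 × C (aromatic): no H
  2 × C: 1 H each → 2
  2 × C: no H
  2 × F: no H
  1 × Cl: no H
  1 × N: no H
  Total hydrogens = 16.
Molecular formula: C28H16ClF2N

C28H16ClF2N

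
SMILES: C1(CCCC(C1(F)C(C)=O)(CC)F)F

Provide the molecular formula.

C10H15F3O

Heavy atoms from the SMILES: 10 C, 3 F, 1 O.
Implicit hydrogens by atom environment:
  4 × C: 2 H each → 8
  3 × C: no H
  3 × F: no H
  2 × C: 3 H each → 6
  1 × C: 1 H
  1 × O: no H
  Total hydrogens = 15.
Molecular formula: C10H15F3O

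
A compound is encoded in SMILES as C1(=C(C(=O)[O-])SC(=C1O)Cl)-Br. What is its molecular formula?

C5HBrClO3S-

Heavy atoms from the SMILES: 1 Br, 5 C, 1 Cl, 3 O, 1 S.
Implicit hydrogens by atom environment:
  4 × C (aromatic): no H
  1 × Br: no H
  1 × C: no H
  1 × Cl: no H
  1 × O: 1 H
  1 × O: no H
  1 × O (charge -1): no H
  1 × S (aromatic): no H
  Total hydrogens = 1.
Net charge -1.
Molecular formula: C5HBrClO3S-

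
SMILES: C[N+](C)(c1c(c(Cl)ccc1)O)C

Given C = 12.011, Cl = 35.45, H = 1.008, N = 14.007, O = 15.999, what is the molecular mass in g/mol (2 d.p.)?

Molecular formula: C9H13ClNO+.
M = 9×12.011 + 1×35.45 + 13×1.008 + 1×14.007 + 1×15.999 = 186.66 g/mol.

186.66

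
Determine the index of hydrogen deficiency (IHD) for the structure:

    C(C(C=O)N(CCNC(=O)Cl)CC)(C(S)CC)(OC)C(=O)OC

3

Molecular formula from the SMILES: C14H25ClN2O5S.
DoU = (2C + 2 + N − H − X)/2 = (2·14 + 2 + 2 − 25 − 1)/2 = 6/2 = 3.
(Structurally: 0 ring(s) + 3 π bond(s) = 3.)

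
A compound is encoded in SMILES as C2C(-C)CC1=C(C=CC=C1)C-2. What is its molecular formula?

Heavy atoms from the SMILES: 11 C.
Implicit hydrogens by atom environment:
  4 × C (aromatic): 1 H each → 4
  3 × C: 2 H each → 6
  2 × C (aromatic): no H
  1 × C: 3 H
  1 × C: 1 H
  Total hydrogens = 14.
Molecular formula: C11H14

C11H14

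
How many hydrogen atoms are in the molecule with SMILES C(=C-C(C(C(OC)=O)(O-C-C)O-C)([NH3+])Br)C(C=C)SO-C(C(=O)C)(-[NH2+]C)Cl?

Hydrogens are implicit in SMILES; fill each atom to its normal valence:
  6 × O: no H
  5 × C: 3 H each → 15
  5 × C: no H
  4 × C: 1 H each → 4
  2 × C: 2 H each → 4
  1 × Br: no H
  1 × Cl: no H
  1 × N (charge +1): 3 H
  1 × N (charge +1): 2 H
  1 × S: no H
  Total hydrogens = 28.

28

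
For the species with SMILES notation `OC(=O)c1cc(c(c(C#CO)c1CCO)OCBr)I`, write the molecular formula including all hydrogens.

Heavy atoms from the SMILES: 1 Br, 12 C, 1 I, 5 O.
Implicit hydrogens by atom environment:
  5 × C (aromatic): no H
  3 × C: 2 H each → 6
  3 × C: no H
  3 × O: 1 H each → 3
  2 × O: no H
  1 × Br: no H
  1 × C (aromatic): 1 H
  1 × I: no H
  Total hydrogens = 10.
Molecular formula: C12H10BrIO5

C12H10BrIO5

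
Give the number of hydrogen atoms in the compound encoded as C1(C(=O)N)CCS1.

Hydrogens are implicit in SMILES; fill each atom to its normal valence:
  2 × C: 2 H each → 4
  1 × C: 1 H
  1 × C: no H
  1 × N: 2 H
  1 × O: no H
  1 × S: no H
  Total hydrogens = 7.

7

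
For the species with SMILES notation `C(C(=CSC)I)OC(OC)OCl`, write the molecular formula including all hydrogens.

Heavy atoms from the SMILES: 6 C, 1 Cl, 1 I, 3 O, 1 S.
Implicit hydrogens by atom environment:
  3 × O: no H
  2 × C: 3 H each → 6
  2 × C: 1 H each → 2
  1 × C: 2 H
  1 × C: no H
  1 × Cl: no H
  1 × I: no H
  1 × S: no H
  Total hydrogens = 10.
Molecular formula: C6H10ClIO3S

C6H10ClIO3S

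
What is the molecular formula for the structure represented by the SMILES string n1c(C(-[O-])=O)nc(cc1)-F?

C5H2FN2O2-

Heavy atoms from the SMILES: 5 C, 1 F, 2 N, 2 O.
Implicit hydrogens by atom environment:
  2 × C (aromatic): 1 H each → 2
  2 × C (aromatic): no H
  2 × N (aromatic): no H
  1 × C: no H
  1 × F: no H
  1 × O: no H
  1 × O (charge -1): no H
  Total hydrogens = 2.
Net charge -1.
Molecular formula: C5H2FN2O2-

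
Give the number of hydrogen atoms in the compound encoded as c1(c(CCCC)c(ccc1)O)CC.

Hydrogens are implicit in SMILES; fill each atom to its normal valence:
  4 × C: 2 H each → 8
  3 × C (aromatic): 1 H each → 3
  3 × C (aromatic): no H
  2 × C: 3 H each → 6
  1 × O: 1 H
  Total hydrogens = 18.

18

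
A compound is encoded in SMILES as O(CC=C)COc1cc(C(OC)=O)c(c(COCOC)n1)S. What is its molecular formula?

C14H19NO6S

Heavy atoms from the SMILES: 14 C, 1 N, 6 O, 1 S.
Implicit hydrogens by atom environment:
  6 × O: no H
  5 × C: 2 H each → 10
  4 × C (aromatic): no H
  2 × C: 3 H each → 6
  1 × C (aromatic): 1 H
  1 × C: 1 H
  1 × C: no H
  1 × N (aromatic): no H
  1 × S: 1 H
  Total hydrogens = 19.
Molecular formula: C14H19NO6S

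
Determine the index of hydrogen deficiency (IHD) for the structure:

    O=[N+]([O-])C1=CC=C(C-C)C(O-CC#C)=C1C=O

Molecular formula from the SMILES: C12H11NO4.
DoU = (2C + 2 + N − H − X)/2 = (2·12 + 2 + 1 − 11 − 0)/2 = 16/2 = 8.
(Structurally: 1 ring(s) + 7 π bond(s) = 8.)

8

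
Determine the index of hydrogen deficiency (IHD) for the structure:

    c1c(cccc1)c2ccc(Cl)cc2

Molecular formula from the SMILES: C12H9Cl.
DoU = (2C + 2 + N − H − X)/2 = (2·12 + 2 + 0 − 9 − 1)/2 = 16/2 = 8.
(Structurally: 2 ring(s) + 6 π bond(s) = 8.)

8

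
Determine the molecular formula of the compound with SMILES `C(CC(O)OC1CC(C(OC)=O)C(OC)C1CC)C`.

C14H26O5

Heavy atoms from the SMILES: 14 C, 5 O.
Implicit hydrogens by atom environment:
  5 × C: 1 H each → 5
  4 × C: 3 H each → 12
  4 × C: 2 H each → 8
  4 × O: no H
  1 × C: no H
  1 × O: 1 H
  Total hydrogens = 26.
Molecular formula: C14H26O5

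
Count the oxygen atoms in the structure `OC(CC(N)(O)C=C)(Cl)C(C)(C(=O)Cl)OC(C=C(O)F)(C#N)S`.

5

The symbol for oxygen appears 5 times in the SMILES.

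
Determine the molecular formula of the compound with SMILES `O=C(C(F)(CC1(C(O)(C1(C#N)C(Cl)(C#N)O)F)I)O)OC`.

C10H8ClF2IN2O5

Heavy atoms from the SMILES: 10 C, 1 Cl, 2 F, 1 I, 2 N, 5 O.
Implicit hydrogens by atom environment:
  8 × C: no H
  3 × O: 1 H each → 3
  2 × F: no H
  2 × N: no H
  2 × O: no H
  1 × C: 3 H
  1 × C: 2 H
  1 × Cl: no H
  1 × I: no H
  Total hydrogens = 8.
Molecular formula: C10H8ClF2IN2O5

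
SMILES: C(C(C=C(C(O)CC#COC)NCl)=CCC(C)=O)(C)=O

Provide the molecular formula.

Heavy atoms from the SMILES: 14 C, 1 Cl, 1 N, 4 O.
Implicit hydrogens by atom environment:
  6 × C: no H
  3 × C: 3 H each → 9
  3 × C: 1 H each → 3
  3 × O: no H
  2 × C: 2 H each → 4
  1 × Cl: no H
  1 × N: 1 H
  1 × O: 1 H
  Total hydrogens = 18.
Molecular formula: C14H18ClNO4

C14H18ClNO4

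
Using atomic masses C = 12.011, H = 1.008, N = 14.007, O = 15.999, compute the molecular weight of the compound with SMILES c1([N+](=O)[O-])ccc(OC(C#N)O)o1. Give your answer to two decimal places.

Molecular formula: C6H4N2O5.
M = 6×12.011 + 4×1.008 + 2×14.007 + 5×15.999 = 184.11 g/mol.

184.11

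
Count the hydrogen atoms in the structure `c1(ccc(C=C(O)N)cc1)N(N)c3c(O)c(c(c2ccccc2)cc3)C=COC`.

23

Hydrogens are implicit in SMILES; fill each atom to its normal valence:
  11 × C (aromatic): 1 H each → 11
  7 × C (aromatic): no H
  3 × C: 1 H each → 3
  2 × N: 2 H each → 4
  2 × O: 1 H each → 2
  1 × C: 3 H
  1 × C: no H
  1 × N: no H
  1 × O: no H
  Total hydrogens = 23.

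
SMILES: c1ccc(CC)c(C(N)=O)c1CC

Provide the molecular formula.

C11H15NO

Heavy atoms from the SMILES: 11 C, 1 N, 1 O.
Implicit hydrogens by atom environment:
  3 × C (aromatic): 1 H each → 3
  3 × C (aromatic): no H
  2 × C: 3 H each → 6
  2 × C: 2 H each → 4
  1 × C: no H
  1 × N: 2 H
  1 × O: no H
  Total hydrogens = 15.
Molecular formula: C11H15NO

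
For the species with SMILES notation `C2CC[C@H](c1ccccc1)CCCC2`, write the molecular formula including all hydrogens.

C14H20

Heavy atoms from the SMILES: 14 C.
Implicit hydrogens by atom environment:
  7 × C: 2 H each → 14
  5 × C (aromatic): 1 H each → 5
  1 × C: 1 H
  1 × C (aromatic): no H
  Total hydrogens = 20.
Molecular formula: C14H20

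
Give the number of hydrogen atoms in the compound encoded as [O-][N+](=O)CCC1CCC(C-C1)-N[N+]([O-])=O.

Hydrogens are implicit in SMILES; fill each atom to its normal valence:
  6 × C: 2 H each → 12
  2 × C: 1 H each → 2
  2 × N (charge +1): no H
  2 × O: no H
  2 × O (charge -1): no H
  1 × N: 1 H
  Total hydrogens = 15.

15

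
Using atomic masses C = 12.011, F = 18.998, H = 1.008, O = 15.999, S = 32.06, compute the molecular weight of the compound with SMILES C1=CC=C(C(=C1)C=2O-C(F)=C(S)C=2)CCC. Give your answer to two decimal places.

Molecular formula: C13H13FOS.
M = 13×12.011 + 1×18.998 + 13×1.008 + 1×15.999 + 1×32.06 = 236.30 g/mol.

236.30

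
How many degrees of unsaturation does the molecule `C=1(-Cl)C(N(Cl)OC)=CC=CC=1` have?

Molecular formula from the SMILES: C7H7Cl2NO.
DoU = (2C + 2 + N − H − X)/2 = (2·7 + 2 + 1 − 7 − 2)/2 = 8/2 = 4.
(Structurally: 1 ring(s) + 3 π bond(s) = 4.)

4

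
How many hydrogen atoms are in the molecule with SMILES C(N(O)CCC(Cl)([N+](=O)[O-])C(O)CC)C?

17

Hydrogens are implicit in SMILES; fill each atom to its normal valence:
  4 × C: 2 H each → 8
  2 × C: 3 H each → 6
  2 × O: 1 H each → 2
  1 × C: 1 H
  1 × C: no H
  1 × Cl: no H
  1 × N: no H
  1 × N (charge +1): no H
  1 × O: no H
  1 × O (charge -1): no H
  Total hydrogens = 17.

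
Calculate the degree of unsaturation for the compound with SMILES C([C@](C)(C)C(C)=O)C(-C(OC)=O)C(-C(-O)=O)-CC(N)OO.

Molecular formula from the SMILES: C13H23NO7.
DoU = (2C + 2 + N − H − X)/2 = (2·13 + 2 + 1 − 23 − 0)/2 = 6/2 = 3.
(Structurally: 0 ring(s) + 3 π bond(s) = 3.)

3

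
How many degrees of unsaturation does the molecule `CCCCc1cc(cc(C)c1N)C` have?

Molecular formula from the SMILES: C12H19N.
DoU = (2C + 2 + N − H − X)/2 = (2·12 + 2 + 1 − 19 − 0)/2 = 8/2 = 4.
(Structurally: 1 ring(s) + 3 π bond(s) = 4.)

4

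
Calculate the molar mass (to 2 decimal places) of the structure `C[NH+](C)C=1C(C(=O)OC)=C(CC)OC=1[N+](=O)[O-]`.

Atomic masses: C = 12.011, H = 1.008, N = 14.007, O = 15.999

Molecular formula: C10H15N2O5+.
M = 10×12.011 + 15×1.008 + 2×14.007 + 5×15.999 = 243.24 g/mol.

243.24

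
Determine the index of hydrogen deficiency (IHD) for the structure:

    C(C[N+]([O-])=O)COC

1

Molecular formula from the SMILES: C4H9NO3.
DoU = (2C + 2 + N − H − X)/2 = (2·4 + 2 + 1 − 9 − 0)/2 = 2/2 = 1.
(Structurally: 0 ring(s) + 1 π bond(s) = 1.)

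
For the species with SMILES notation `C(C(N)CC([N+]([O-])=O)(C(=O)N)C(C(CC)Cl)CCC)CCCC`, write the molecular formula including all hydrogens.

Heavy atoms from the SMILES: 16 C, 1 Cl, 3 N, 3 O.
Implicit hydrogens by atom environment:
  8 × C: 2 H each → 16
  3 × C: 3 H each → 9
  3 × C: 1 H each → 3
  2 × C: no H
  2 × N: 2 H each → 4
  2 × O: no H
  1 × Cl: no H
  1 × N (charge +1): no H
  1 × O (charge -1): no H
  Total hydrogens = 32.
Molecular formula: C16H32ClN3O3

C16H32ClN3O3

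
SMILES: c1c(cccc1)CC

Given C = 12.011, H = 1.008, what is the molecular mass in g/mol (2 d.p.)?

Molecular formula: C8H10.
M = 8×12.011 + 10×1.008 = 106.17 g/mol.

106.17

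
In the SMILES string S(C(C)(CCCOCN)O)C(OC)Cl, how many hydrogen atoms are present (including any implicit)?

18

Hydrogens are implicit in SMILES; fill each atom to its normal valence:
  4 × C: 2 H each → 8
  2 × C: 3 H each → 6
  2 × O: no H
  1 × C: 1 H
  1 × C: no H
  1 × Cl: no H
  1 × N: 2 H
  1 × O: 1 H
  1 × S: no H
  Total hydrogens = 18.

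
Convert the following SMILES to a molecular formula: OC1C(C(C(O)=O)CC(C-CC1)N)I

Heavy atoms from the SMILES: 9 C, 1 I, 1 N, 3 O.
Implicit hydrogens by atom environment:
  4 × C: 2 H each → 8
  4 × C: 1 H each → 4
  2 × O: 1 H each → 2
  1 × C: no H
  1 × I: no H
  1 × N: 2 H
  1 × O: no H
  Total hydrogens = 16.
Molecular formula: C9H16INO3

C9H16INO3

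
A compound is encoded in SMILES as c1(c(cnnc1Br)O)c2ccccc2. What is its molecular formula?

Heavy atoms from the SMILES: 1 Br, 10 C, 2 N, 1 O.
Implicit hydrogens by atom environment:
  6 × C (aromatic): 1 H each → 6
  4 × C (aromatic): no H
  2 × N (aromatic): no H
  1 × Br: no H
  1 × O: 1 H
  Total hydrogens = 7.
Molecular formula: C10H7BrN2O

C10H7BrN2O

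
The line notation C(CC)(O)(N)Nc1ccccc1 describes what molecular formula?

C9H14N2O

Heavy atoms from the SMILES: 9 C, 2 N, 1 O.
Implicit hydrogens by atom environment:
  5 × C (aromatic): 1 H each → 5
  1 × C: 3 H
  1 × C: 2 H
  1 × C: no H
  1 × C (aromatic): no H
  1 × N: 2 H
  1 × N: 1 H
  1 × O: 1 H
  Total hydrogens = 14.
Molecular formula: C9H14N2O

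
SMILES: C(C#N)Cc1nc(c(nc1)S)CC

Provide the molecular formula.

C9H11N3S

Heavy atoms from the SMILES: 9 C, 3 N, 1 S.
Implicit hydrogens by atom environment:
  3 × C: 2 H each → 6
  3 × C (aromatic): no H
  2 × N (aromatic): no H
  1 × C: 3 H
  1 × C (aromatic): 1 H
  1 × C: no H
  1 × N: no H
  1 × S: 1 H
  Total hydrogens = 11.
Molecular formula: C9H11N3S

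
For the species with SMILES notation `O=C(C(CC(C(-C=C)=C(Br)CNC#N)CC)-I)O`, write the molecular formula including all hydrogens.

C12H16BrIN2O2

Heavy atoms from the SMILES: 1 Br, 12 C, 1 I, 2 N, 2 O.
Implicit hydrogens by atom environment:
  4 × C: 2 H each → 8
  4 × C: no H
  3 × C: 1 H each → 3
  1 × Br: no H
  1 × C: 3 H
  1 × I: no H
  1 × N: 1 H
  1 × N: no H
  1 × O: 1 H
  1 × O: no H
  Total hydrogens = 16.
Molecular formula: C12H16BrIN2O2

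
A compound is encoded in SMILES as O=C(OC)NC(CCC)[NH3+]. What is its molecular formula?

Heavy atoms from the SMILES: 6 C, 2 N, 2 O.
Implicit hydrogens by atom environment:
  2 × C: 3 H each → 6
  2 × C: 2 H each → 4
  2 × O: no H
  1 × C: 1 H
  1 × C: no H
  1 × N (charge +1): 3 H
  1 × N: 1 H
  Total hydrogens = 15.
Net charge +1.
Molecular formula: C6H15N2O2+

C6H15N2O2+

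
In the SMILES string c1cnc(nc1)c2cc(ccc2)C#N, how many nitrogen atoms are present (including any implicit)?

The symbol for nitrogen appears 3 times in the SMILES.

3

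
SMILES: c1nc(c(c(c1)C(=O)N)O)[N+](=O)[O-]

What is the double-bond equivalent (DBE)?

6

Molecular formula from the SMILES: C6H5N3O4.
DoU = (2C + 2 + N − H − X)/2 = (2·6 + 2 + 3 − 5 − 0)/2 = 12/2 = 6.
(Structurally: 1 ring(s) + 5 π bond(s) = 6.)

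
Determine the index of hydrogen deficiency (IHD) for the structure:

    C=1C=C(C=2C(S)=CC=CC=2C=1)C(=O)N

8

Molecular formula from the SMILES: C11H9NOS.
DoU = (2C + 2 + N − H − X)/2 = (2·11 + 2 + 1 − 9 − 0)/2 = 16/2 = 8.
(Structurally: 2 ring(s) + 6 π bond(s) = 8.)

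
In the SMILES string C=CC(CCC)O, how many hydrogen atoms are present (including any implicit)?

12

Hydrogens are implicit in SMILES; fill each atom to its normal valence:
  3 × C: 2 H each → 6
  2 × C: 1 H each → 2
  1 × C: 3 H
  1 × O: 1 H
  Total hydrogens = 12.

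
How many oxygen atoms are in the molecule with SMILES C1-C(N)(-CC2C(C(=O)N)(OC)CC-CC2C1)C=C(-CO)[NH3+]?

3

The symbol for oxygen appears 3 times in the SMILES.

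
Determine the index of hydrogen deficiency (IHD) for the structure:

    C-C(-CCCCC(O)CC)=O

1

Molecular formula from the SMILES: C9H18O2.
DoU = (2C + 2 + N − H − X)/2 = (2·9 + 2 + 0 − 18 − 0)/2 = 2/2 = 1.
(Structurally: 0 ring(s) + 1 π bond(s) = 1.)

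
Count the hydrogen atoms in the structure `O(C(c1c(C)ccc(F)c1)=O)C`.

Hydrogens are implicit in SMILES; fill each atom to its normal valence:
  3 × C (aromatic): 1 H each → 3
  3 × C (aromatic): no H
  2 × C: 3 H each → 6
  2 × O: no H
  1 × C: no H
  1 × F: no H
  Total hydrogens = 9.

9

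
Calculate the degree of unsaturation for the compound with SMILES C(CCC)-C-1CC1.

1

Molecular formula from the SMILES: C7H14.
DoU = (2C + 2 + N − H − X)/2 = (2·7 + 2 + 0 − 14 − 0)/2 = 2/2 = 1.
(Structurally: 1 ring(s) + 0 π bond(s) = 1.)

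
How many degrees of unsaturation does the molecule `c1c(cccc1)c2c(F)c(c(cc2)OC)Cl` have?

Molecular formula from the SMILES: C13H10ClFO.
DoU = (2C + 2 + N − H − X)/2 = (2·13 + 2 + 0 − 10 − 2)/2 = 16/2 = 8.
(Structurally: 2 ring(s) + 6 π bond(s) = 8.)

8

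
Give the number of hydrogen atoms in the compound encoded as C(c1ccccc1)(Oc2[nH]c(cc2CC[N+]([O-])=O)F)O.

Hydrogens are implicit in SMILES; fill each atom to its normal valence:
  6 × C (aromatic): 1 H each → 6
  4 × C (aromatic): no H
  2 × C: 2 H each → 4
  2 × O: no H
  1 × C: 1 H
  1 × F: no H
  1 × N (aromatic): 1 H
  1 × N (charge +1): no H
  1 × O: 1 H
  1 × O (charge -1): no H
  Total hydrogens = 13.

13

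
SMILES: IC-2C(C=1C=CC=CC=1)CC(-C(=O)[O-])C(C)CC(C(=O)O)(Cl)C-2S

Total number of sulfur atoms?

The symbol for sulfur appears 1 time in the SMILES.

1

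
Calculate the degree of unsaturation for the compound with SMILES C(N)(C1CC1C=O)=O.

Molecular formula from the SMILES: C5H7NO2.
DoU = (2C + 2 + N − H − X)/2 = (2·5 + 2 + 1 − 7 − 0)/2 = 6/2 = 3.
(Structurally: 1 ring(s) + 2 π bond(s) = 3.)

3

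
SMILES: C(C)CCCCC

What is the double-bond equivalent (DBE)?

Molecular formula from the SMILES: C7H16.
DoU = (2C + 2 + N − H − X)/2 = (2·7 + 2 + 0 − 16 − 0)/2 = 0/2 = 0.
(Structurally: 0 ring(s) + 0 π bond(s) = 0.)

0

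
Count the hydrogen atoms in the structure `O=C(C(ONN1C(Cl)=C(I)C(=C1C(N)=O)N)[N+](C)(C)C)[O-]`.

Hydrogens are implicit in SMILES; fill each atom to its normal valence:
  4 × C (aromatic): no H
  3 × C: 3 H each → 9
  3 × O: no H
  2 × C: no H
  2 × N: 2 H each → 4
  1 × C: 1 H
  1 × Cl: no H
  1 × I: no H
  1 × N: 1 H
  1 × N (aromatic): no H
  1 × N (charge +1): no H
  1 × O (charge -1): no H
  Total hydrogens = 15.

15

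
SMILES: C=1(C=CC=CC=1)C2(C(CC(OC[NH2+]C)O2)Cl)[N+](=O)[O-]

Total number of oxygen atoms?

The symbol for oxygen appears 4 times in the SMILES.

4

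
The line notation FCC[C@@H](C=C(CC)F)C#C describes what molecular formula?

C9H12F2

Heavy atoms from the SMILES: 9 C, 2 F.
Implicit hydrogens by atom environment:
  3 × C: 2 H each → 6
  3 × C: 1 H each → 3
  2 × C: no H
  2 × F: no H
  1 × C: 3 H
  Total hydrogens = 12.
Molecular formula: C9H12F2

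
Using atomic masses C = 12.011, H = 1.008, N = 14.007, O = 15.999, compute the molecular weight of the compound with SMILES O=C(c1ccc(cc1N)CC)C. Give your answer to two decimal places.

Molecular formula: C10H13NO.
M = 10×12.011 + 13×1.008 + 1×14.007 + 1×15.999 = 163.22 g/mol.

163.22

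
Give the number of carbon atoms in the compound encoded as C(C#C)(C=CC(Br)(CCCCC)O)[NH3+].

The symbol for carbon appears 11 times in the SMILES.

11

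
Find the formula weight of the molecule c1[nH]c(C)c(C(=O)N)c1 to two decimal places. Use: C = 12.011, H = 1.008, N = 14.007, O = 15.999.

Molecular formula: C6H8N2O.
M = 6×12.011 + 8×1.008 + 2×14.007 + 1×15.999 = 124.14 g/mol.

124.14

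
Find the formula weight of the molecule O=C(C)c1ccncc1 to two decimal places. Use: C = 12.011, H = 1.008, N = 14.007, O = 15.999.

121.14

Molecular formula: C7H7NO.
M = 7×12.011 + 7×1.008 + 1×14.007 + 1×15.999 = 121.14 g/mol.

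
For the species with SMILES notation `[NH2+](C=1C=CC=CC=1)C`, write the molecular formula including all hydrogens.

Heavy atoms from the SMILES: 7 C, 1 N.
Implicit hydrogens by atom environment:
  5 × C (aromatic): 1 H each → 5
  1 × C: 3 H
  1 × C (aromatic): no H
  1 × N (charge +1): 2 H
  Total hydrogens = 10.
Net charge +1.
Molecular formula: C7H10N+

C7H10N+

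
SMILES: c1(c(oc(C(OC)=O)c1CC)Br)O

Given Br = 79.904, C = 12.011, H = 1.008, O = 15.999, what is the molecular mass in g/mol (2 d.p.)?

Molecular formula: C8H9BrO4.
M = 1×79.904 + 8×12.011 + 9×1.008 + 4×15.999 = 249.06 g/mol.

249.06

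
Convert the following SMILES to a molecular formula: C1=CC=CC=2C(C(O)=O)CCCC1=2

C11H12O2

Heavy atoms from the SMILES: 11 C, 2 O.
Implicit hydrogens by atom environment:
  4 × C (aromatic): 1 H each → 4
  3 × C: 2 H each → 6
  2 × C (aromatic): no H
  1 × C: 1 H
  1 × C: no H
  1 × O: 1 H
  1 × O: no H
  Total hydrogens = 12.
Molecular formula: C11H12O2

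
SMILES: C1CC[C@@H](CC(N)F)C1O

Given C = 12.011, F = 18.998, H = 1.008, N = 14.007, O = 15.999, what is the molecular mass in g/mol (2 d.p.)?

Molecular formula: C7H14FNO.
M = 7×12.011 + 1×18.998 + 14×1.008 + 1×14.007 + 1×15.999 = 147.19 g/mol.

147.19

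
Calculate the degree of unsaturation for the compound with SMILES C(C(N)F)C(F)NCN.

0

Molecular formula from the SMILES: C4H11F2N3.
DoU = (2C + 2 + N − H − X)/2 = (2·4 + 2 + 3 − 11 − 2)/2 = 0/2 = 0.
(Structurally: 0 ring(s) + 0 π bond(s) = 0.)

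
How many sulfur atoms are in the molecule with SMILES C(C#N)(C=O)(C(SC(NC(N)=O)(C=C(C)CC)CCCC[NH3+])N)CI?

1

The symbol for sulfur appears 1 time in the SMILES.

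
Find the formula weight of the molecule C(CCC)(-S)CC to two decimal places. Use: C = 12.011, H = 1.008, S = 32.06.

118.24

Molecular formula: C6H14S.
M = 6×12.011 + 14×1.008 + 1×32.06 = 118.24 g/mol.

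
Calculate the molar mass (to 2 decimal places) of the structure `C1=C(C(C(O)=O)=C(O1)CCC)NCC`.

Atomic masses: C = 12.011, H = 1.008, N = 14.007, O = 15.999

197.23

Molecular formula: C10H15NO3.
M = 10×12.011 + 15×1.008 + 1×14.007 + 3×15.999 = 197.23 g/mol.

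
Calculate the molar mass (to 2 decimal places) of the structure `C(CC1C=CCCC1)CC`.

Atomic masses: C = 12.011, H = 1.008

Molecular formula: C10H18.
M = 10×12.011 + 18×1.008 = 138.25 g/mol.

138.25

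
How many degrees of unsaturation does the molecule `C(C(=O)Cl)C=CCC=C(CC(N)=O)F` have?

4

Molecular formula from the SMILES: C9H11ClFNO2.
DoU = (2C + 2 + N − H − X)/2 = (2·9 + 2 + 1 − 11 − 2)/2 = 8/2 = 4.
(Structurally: 0 ring(s) + 4 π bond(s) = 4.)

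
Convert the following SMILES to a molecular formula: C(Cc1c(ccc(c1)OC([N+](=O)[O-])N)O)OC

C10H14N2O5

Heavy atoms from the SMILES: 10 C, 2 N, 5 O.
Implicit hydrogens by atom environment:
  3 × C (aromatic): 1 H each → 3
  3 × C (aromatic): no H
  3 × O: no H
  2 × C: 2 H each → 4
  1 × C: 3 H
  1 × C: 1 H
  1 × N: 2 H
  1 × N (charge +1): no H
  1 × O: 1 H
  1 × O (charge -1): no H
  Total hydrogens = 14.
Molecular formula: C10H14N2O5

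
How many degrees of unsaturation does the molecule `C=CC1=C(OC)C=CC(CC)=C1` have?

5

Molecular formula from the SMILES: C11H14O.
DoU = (2C + 2 + N − H − X)/2 = (2·11 + 2 + 0 − 14 − 0)/2 = 10/2 = 5.
(Structurally: 1 ring(s) + 4 π bond(s) = 5.)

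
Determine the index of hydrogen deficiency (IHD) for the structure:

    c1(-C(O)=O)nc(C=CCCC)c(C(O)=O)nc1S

Molecular formula from the SMILES: C11H12N2O4S.
DoU = (2C + 2 + N − H − X)/2 = (2·11 + 2 + 2 − 12 − 0)/2 = 14/2 = 7.
(Structurally: 1 ring(s) + 6 π bond(s) = 7.)

7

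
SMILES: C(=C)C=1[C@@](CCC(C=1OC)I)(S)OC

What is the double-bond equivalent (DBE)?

3

Molecular formula from the SMILES: C10H15IO2S.
DoU = (2C + 2 + N − H − X)/2 = (2·10 + 2 + 0 − 15 − 1)/2 = 6/2 = 3.
(Structurally: 1 ring(s) + 2 π bond(s) = 3.)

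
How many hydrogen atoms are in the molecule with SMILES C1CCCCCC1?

Hydrogens are implicit in SMILES; fill each atom to its normal valence:
  7 × C: 2 H each → 14
  Total hydrogens = 14.

14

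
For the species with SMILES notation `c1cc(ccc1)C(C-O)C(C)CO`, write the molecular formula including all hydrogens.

Heavy atoms from the SMILES: 11 C, 2 O.
Implicit hydrogens by atom environment:
  5 × C (aromatic): 1 H each → 5
  2 × C: 2 H each → 4
  2 × C: 1 H each → 2
  2 × O: 1 H each → 2
  1 × C: 3 H
  1 × C (aromatic): no H
  Total hydrogens = 16.
Molecular formula: C11H16O2

C11H16O2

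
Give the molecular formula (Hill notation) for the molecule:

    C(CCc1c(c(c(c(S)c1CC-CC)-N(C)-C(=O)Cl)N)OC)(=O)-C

C17H25ClN2O3S

Heavy atoms from the SMILES: 17 C, 1 Cl, 2 N, 3 O, 1 S.
Implicit hydrogens by atom environment:
  6 × C (aromatic): no H
  5 × C: 2 H each → 10
  4 × C: 3 H each → 12
  3 × O: no H
  2 × C: no H
  1 × Cl: no H
  1 × N: 2 H
  1 × N: no H
  1 × S: 1 H
  Total hydrogens = 25.
Molecular formula: C17H25ClN2O3S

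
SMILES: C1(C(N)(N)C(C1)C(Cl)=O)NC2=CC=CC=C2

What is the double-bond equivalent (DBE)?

6

Molecular formula from the SMILES: C11H14ClN3O.
DoU = (2C + 2 + N − H − X)/2 = (2·11 + 2 + 3 − 14 − 1)/2 = 12/2 = 6.
(Structurally: 2 ring(s) + 4 π bond(s) = 6.)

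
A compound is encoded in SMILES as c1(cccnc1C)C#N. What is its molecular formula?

C7H6N2

Heavy atoms from the SMILES: 7 C, 2 N.
Implicit hydrogens by atom environment:
  3 × C (aromatic): 1 H each → 3
  2 × C (aromatic): no H
  1 × C: 3 H
  1 × C: no H
  1 × N (aromatic): no H
  1 × N: no H
  Total hydrogens = 6.
Molecular formula: C7H6N2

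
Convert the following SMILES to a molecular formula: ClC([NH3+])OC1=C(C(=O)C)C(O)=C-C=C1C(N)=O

Heavy atoms from the SMILES: 10 C, 1 Cl, 2 N, 4 O.
Implicit hydrogens by atom environment:
  4 × C (aromatic): no H
  3 × O: no H
  2 × C (aromatic): 1 H each → 2
  2 × C: no H
  1 × C: 3 H
  1 × C: 1 H
  1 × Cl: no H
  1 × N (charge +1): 3 H
  1 × N: 2 H
  1 × O: 1 H
  Total hydrogens = 12.
Net charge +1.
Molecular formula: C10H12ClN2O4+

C10H12ClN2O4+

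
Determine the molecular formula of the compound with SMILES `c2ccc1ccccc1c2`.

C10H8

Heavy atoms from the SMILES: 10 C.
Implicit hydrogens by atom environment:
  8 × C (aromatic): 1 H each → 8
  2 × C (aromatic): no H
  Total hydrogens = 8.
Molecular formula: C10H8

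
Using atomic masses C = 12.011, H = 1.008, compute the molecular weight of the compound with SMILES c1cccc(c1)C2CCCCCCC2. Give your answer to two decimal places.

188.31

Molecular formula: C14H20.
M = 14×12.011 + 20×1.008 = 188.31 g/mol.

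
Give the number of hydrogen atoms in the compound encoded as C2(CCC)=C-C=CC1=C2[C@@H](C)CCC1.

20

Hydrogens are implicit in SMILES; fill each atom to its normal valence:
  5 × C: 2 H each → 10
  3 × C (aromatic): 1 H each → 3
  3 × C (aromatic): no H
  2 × C: 3 H each → 6
  1 × C: 1 H
  Total hydrogens = 20.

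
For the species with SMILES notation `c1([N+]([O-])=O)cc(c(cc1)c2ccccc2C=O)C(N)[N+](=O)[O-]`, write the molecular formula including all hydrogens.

C14H11N3O5

Heavy atoms from the SMILES: 14 C, 3 N, 5 O.
Implicit hydrogens by atom environment:
  7 × C (aromatic): 1 H each → 7
  5 × C (aromatic): no H
  3 × O: no H
  2 × C: 1 H each → 2
  2 × N (charge +1): no H
  2 × O (charge -1): no H
  1 × N: 2 H
  Total hydrogens = 11.
Molecular formula: C14H11N3O5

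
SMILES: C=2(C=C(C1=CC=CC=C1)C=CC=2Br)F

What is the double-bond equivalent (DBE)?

Molecular formula from the SMILES: C12H8BrF.
DoU = (2C + 2 + N − H − X)/2 = (2·12 + 2 + 0 − 8 − 2)/2 = 16/2 = 8.
(Structurally: 2 ring(s) + 6 π bond(s) = 8.)

8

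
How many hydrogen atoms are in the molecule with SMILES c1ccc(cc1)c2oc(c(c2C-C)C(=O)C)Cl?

13

Hydrogens are implicit in SMILES; fill each atom to its normal valence:
  5 × C (aromatic): 1 H each → 5
  5 × C (aromatic): no H
  2 × C: 3 H each → 6
  1 × C: 2 H
  1 × C: no H
  1 × Cl: no H
  1 × O (aromatic): no H
  1 × O: no H
  Total hydrogens = 13.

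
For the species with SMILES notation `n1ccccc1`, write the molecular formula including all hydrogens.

Heavy atoms from the SMILES: 5 C, 1 N.
Implicit hydrogens by atom environment:
  5 × C (aromatic): 1 H each → 5
  1 × N (aromatic): no H
  Total hydrogens = 5.
Molecular formula: C5H5N

C5H5N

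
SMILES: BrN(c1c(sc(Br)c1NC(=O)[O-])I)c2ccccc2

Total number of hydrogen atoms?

6

Hydrogens are implicit in SMILES; fill each atom to its normal valence:
  5 × C (aromatic): 1 H each → 5
  5 × C (aromatic): no H
  2 × Br: no H
  1 × C: no H
  1 × I: no H
  1 × N: 1 H
  1 × N: no H
  1 × O: no H
  1 × O (charge -1): no H
  1 × S (aromatic): no H
  Total hydrogens = 6.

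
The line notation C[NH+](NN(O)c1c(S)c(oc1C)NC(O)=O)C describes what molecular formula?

Heavy atoms from the SMILES: 8 C, 4 N, 4 O, 1 S.
Implicit hydrogens by atom environment:
  4 × C (aromatic): no H
  3 × C: 3 H each → 9
  2 × N: 1 H each → 2
  2 × O: 1 H each → 2
  1 × C: no H
  1 × N (charge +1): 1 H
  1 × N: no H
  1 × O (aromatic): no H
  1 × O: no H
  1 × S: 1 H
  Total hydrogens = 15.
Net charge +1.
Molecular formula: C8H15N4O4S+

C8H15N4O4S+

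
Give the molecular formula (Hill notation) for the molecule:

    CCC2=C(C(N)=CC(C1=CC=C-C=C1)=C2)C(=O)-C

Heavy atoms from the SMILES: 16 C, 1 N, 1 O.
Implicit hydrogens by atom environment:
  7 × C (aromatic): 1 H each → 7
  5 × C (aromatic): no H
  2 × C: 3 H each → 6
  1 × C: 2 H
  1 × C: no H
  1 × N: 2 H
  1 × O: no H
  Total hydrogens = 17.
Molecular formula: C16H17NO

C16H17NO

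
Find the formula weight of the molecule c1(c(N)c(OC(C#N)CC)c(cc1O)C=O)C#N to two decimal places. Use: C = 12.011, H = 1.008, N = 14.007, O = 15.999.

245.24

Molecular formula: C12H11N3O3.
M = 12×12.011 + 11×1.008 + 3×14.007 + 3×15.999 = 245.24 g/mol.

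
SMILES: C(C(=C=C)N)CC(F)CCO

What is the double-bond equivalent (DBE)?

2

Molecular formula from the SMILES: C8H14FNO.
DoU = (2C + 2 + N − H − X)/2 = (2·8 + 2 + 1 − 14 − 1)/2 = 4/2 = 2.
(Structurally: 0 ring(s) + 2 π bond(s) = 2.)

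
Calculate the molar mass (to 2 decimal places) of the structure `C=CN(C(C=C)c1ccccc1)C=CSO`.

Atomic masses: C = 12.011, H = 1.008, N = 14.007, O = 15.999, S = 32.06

Molecular formula: C13H15NOS.
M = 13×12.011 + 15×1.008 + 1×14.007 + 1×15.999 + 1×32.06 = 233.33 g/mol.

233.33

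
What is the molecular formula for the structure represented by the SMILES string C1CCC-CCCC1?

C8H16

Heavy atoms from the SMILES: 8 C.
Implicit hydrogens by atom environment:
  8 × C: 2 H each → 16
  Total hydrogens = 16.
Molecular formula: C8H16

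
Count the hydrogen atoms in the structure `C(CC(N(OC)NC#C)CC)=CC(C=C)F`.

19

Hydrogens are implicit in SMILES; fill each atom to its normal valence:
  6 × C: 1 H each → 6
  3 × C: 2 H each → 6
  2 × C: 3 H each → 6
  1 × C: no H
  1 × F: no H
  1 × N: 1 H
  1 × N: no H
  1 × O: no H
  Total hydrogens = 19.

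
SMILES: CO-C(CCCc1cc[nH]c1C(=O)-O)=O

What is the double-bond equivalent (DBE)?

Molecular formula from the SMILES: C10H13NO4.
DoU = (2C + 2 + N − H − X)/2 = (2·10 + 2 + 1 − 13 − 0)/2 = 10/2 = 5.
(Structurally: 1 ring(s) + 4 π bond(s) = 5.)

5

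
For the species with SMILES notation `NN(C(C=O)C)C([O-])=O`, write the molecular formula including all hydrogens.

Heavy atoms from the SMILES: 4 C, 2 N, 3 O.
Implicit hydrogens by atom environment:
  2 × C: 1 H each → 2
  2 × O: no H
  1 × C: 3 H
  1 × C: no H
  1 × N: 2 H
  1 × N: no H
  1 × O (charge -1): no H
  Total hydrogens = 7.
Net charge -1.
Molecular formula: C4H7N2O3-

C4H7N2O3-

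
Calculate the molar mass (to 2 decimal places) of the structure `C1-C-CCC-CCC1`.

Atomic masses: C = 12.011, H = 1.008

112.22

Molecular formula: C8H16.
M = 8×12.011 + 16×1.008 = 112.22 g/mol.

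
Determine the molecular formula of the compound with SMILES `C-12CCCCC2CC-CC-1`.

C10H18

Heavy atoms from the SMILES: 10 C.
Implicit hydrogens by atom environment:
  8 × C: 2 H each → 16
  2 × C: 1 H each → 2
  Total hydrogens = 18.
Molecular formula: C10H18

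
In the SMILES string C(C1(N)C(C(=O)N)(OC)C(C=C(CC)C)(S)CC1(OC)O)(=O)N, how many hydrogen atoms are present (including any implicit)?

Hydrogens are implicit in SMILES; fill each atom to its normal valence:
  7 × C: no H
  4 × C: 3 H each → 12
  4 × O: no H
  3 × N: 2 H each → 6
  2 × C: 2 H each → 4
  1 × C: 1 H
  1 × O: 1 H
  1 × S: 1 H
  Total hydrogens = 25.

25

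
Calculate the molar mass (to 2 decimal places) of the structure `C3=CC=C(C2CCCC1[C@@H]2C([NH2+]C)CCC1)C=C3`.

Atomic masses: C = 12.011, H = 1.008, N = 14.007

244.40

Molecular formula: C17H26N+.
M = 17×12.011 + 26×1.008 + 1×14.007 = 244.40 g/mol.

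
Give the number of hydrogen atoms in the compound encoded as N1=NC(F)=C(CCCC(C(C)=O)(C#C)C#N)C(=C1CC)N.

Hydrogens are implicit in SMILES; fill each atom to its normal valence:
  4 × C: 2 H each → 8
  4 × C (aromatic): no H
  4 × C: no H
  2 × C: 3 H each → 6
  2 × N (aromatic): no H
  1 × C: 1 H
  1 × F: no H
  1 × N: 2 H
  1 × N: no H
  1 × O: no H
  Total hydrogens = 17.

17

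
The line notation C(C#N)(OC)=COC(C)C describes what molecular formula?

Heavy atoms from the SMILES: 7 C, 1 N, 2 O.
Implicit hydrogens by atom environment:
  3 × C: 3 H each → 9
  2 × C: 1 H each → 2
  2 × C: no H
  2 × O: no H
  1 × N: no H
  Total hydrogens = 11.
Molecular formula: C7H11NO2

C7H11NO2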